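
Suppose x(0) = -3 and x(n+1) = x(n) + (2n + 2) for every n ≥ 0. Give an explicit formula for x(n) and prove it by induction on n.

Claim: x(n) = n^2 + n − 3.

Base case: x(0) = -3, and 0^2 + 0 − 3 = -3.
Assume x(k) = k^2 + k − 3.
Then x(k+1) = x(k) + (2k + 2) = (k^2 + k − 3) + (2k + 2) = k^2 + 3k − 1,
and (k+1)^2 + (k+1) − 3 = k^2 + 3k − 1.
Hence x(n) = n^2 + n − 3 for every n ≥ 0, by induction.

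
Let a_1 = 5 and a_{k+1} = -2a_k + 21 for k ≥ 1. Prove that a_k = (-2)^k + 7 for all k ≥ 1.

Base case: a_1 = 5, and (-2)^1 + 7 = -2 + 7 = 5.
Assume a_j = (-2)^j + 7 for some j ≥ 1.
Then a_{j+1} = -2a_j + 21 = -2·((-2)^j + 7) + 21 = -2·(-2)^j − 14 + 21 = (-2)^{j+1} + 7.
Hence a_k = (-2)^k + 7 for every k ≥ 1, by induction.

a_k = (-2)^k + 7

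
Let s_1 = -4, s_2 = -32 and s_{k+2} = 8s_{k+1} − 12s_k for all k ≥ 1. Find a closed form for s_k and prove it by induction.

Claim: s_k = 2^k − 6^k.

Base cases: s_1 = -4 and 2^1 − 6^1 = -4; s_2 = -32 and 2^2 − 6^2 = -32.
Assume s_j = 2^j − 6^j for all 1 ≤ j ≤ r, where r ≥ 2.
Then s_{r+1} = 8s_r − 12s_{r−1} = 8·(2^r − 6^r) − 12·(2^{r−1} − 6^{r−1}) = (8·2 − 12)2^{r−1} − (8·6 − 12)6^{r−1} = 4·2^{r−1} − 36·6^{r−1} = 2^{r+1} − 6^{r+1}.
This completes the inductive step, so s_k = 2^k − 6^k for all k ≥ 1.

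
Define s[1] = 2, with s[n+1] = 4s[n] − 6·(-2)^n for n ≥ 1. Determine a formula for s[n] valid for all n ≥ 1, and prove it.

Claim: s[n] = 4^n + (-2)^n.

Base case: s[1] = 2, and 4^1 + (-2)^1 = 4 − 2 = 2.
Assume s[k] = 4^k + (-2)^k for some k ≥ 1.
Then s[k+1] = 4s[k] − 6·(-2)^k = 4·(4^k + (-2)^k) − 6·(-2)^k = 4^{k+1} + 4·(-2)^k − 6·(-2)^k = 4^{k+1} − 2·(-2)^k = 4^{k+1} + (-2)^{k+1}.
So the formula holds for k+1, and by induction s[n] = 4^n + (-2)^n for all n ≥ 1.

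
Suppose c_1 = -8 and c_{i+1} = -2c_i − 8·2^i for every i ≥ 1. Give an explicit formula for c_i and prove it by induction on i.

Claim: c_i = 2·(-2)^i − 2·2^i.

Base case: c_1 = -8, and 2·(-2)^1 − 2·2^1 = -4 − 4 = -8.
Assume c_k = 2·(-2)^k − 2·2^k for some k ≥ 1.
Then c_{k+1} = -2c_k − 8·2^k = -2·(2·(-2)^k − 2·2^k) − 8·2^k = 2·(-2)^{k+1} + 4·2^k − 8·2^k = 2·(-2)^{k+1} − 4·2^k = 2·(-2)^{k+1} − 2·2^{k+1}.
By induction, c_i = 2·(-2)^i − 2·2^i for all i ≥ 1.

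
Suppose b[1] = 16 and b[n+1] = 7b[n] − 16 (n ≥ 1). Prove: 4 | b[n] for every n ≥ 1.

Base case: b[1] = 16 = 4·4, so 4 | b[1].
Assume 4 | b[j], so b[j] = 4t for some integer t.
Then b[j+1] = 7b[j] − 16 = 7·(4t) − 16 = 4(7t − 4), so 4 | b[j+1].
By induction, 4 | b[n] for all n ≥ 1.

4 | b[n]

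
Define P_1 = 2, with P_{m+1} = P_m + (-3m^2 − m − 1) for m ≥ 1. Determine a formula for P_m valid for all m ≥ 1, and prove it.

Claim: P_m = -m^3 + m^2 − m + 3.

Base case: P_1 = 2, and -1^3 + 1^2 − 1 + 3 = 2.
Assume P_r = -r^3 + r^2 − r + 3.
Then P_{r+1} = P_r + (-3r^2 − r − 1) = (-r^3 + r^2 − r + 3) + (-3r^2 − r − 1) = -r^3 − 2r^2 − 2r + 2,
and -(r+1)^3 + (r+1)^2 − (r+1) + 3 = -r^3 − 2r^2 − 2r + 2.
By induction, P_m = -m^3 + m^2 − m + 3 for all m ≥ 1.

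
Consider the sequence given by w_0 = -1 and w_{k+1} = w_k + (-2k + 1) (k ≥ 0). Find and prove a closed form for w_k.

Claim: w_k = -k^2 + 2k − 1.

Base case: w_0 = -1, and -0^2 + 2·0 − 1 = -1.
Assume w_m = -m^2 + 2m − 1.
Then w_{m+1} = w_m + (-2m + 1) = (-m^2 + 2m − 1) + (-2m + 1) = -m^2,
and -(m+1)^2 + 2·(m+1) − 1 = -m^2.
Hence w_k = -k^2 + 2k − 1 for every k ≥ 0, by induction.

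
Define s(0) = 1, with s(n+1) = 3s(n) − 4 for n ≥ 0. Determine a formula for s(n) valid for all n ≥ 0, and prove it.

Claim: s(n) = -3^n + 2.

Base case: s(0) = 1, and -3^0 + 2 = -1 + 2 = 1.
Assume s(k) = -3^k + 2 for some k ≥ 0.
Then s(k+1) = 3s(k) − 4 = 3·(-3^k + 2) − 4 = -3^{k+1} + 6 − 4 = -3^{k+1} + 2.
Hence s(n) = -3^n + 2 for every n ≥ 0, by induction.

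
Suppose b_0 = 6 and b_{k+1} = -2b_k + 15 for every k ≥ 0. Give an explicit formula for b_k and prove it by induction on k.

Claim: b_k = (-2)^k + 5.

Base case: b_0 = 6, and (-2)^0 + 5 = 1 + 5 = 6.
Assume b_j = (-2)^j + 5 for some j ≥ 0.
Then b_{j+1} = -2b_j + 15 = -2·((-2)^j + 5) + 15 = -2·(-2)^j − 10 + 15 = (-2)^{j+1} + 5.
So the formula holds for j+1, and by induction b_k = (-2)^k + 5 for all k ≥ 0.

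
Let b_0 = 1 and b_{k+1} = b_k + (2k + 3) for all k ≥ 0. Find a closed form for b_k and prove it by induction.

Claim: b_k = k^2 + 2k + 1.

Base case: b_0 = 1, and 0^2 + 2·0 + 1 = 1.
Assume b_m = m^2 + 2m + 1.
Then b_{m+1} = b_m + (2m + 3) = (m^2 + 2m + 1) + (2m + 3) = m^2 + 4m + 4,
and (m+1)^2 + 2·(m+1) + 1 = m^2 + 4m + 4.
This completes the inductive step, so b_k = k^2 + 2k + 1 for all k ≥ 0.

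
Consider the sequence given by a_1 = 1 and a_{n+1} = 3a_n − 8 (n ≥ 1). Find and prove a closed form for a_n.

Claim: a_n = -3^n + 4.

Base case: a_1 = 1, and -3^1 + 4 = -3 + 4 = 1.
Assume a_k = -3^k + 4 for some k ≥ 1.
Then a_{k+1} = 3a_k − 8 = 3·(-3^k + 4) − 8 = -3^{k+1} + 12 − 8 = -3^{k+1} + 4.
By induction, a_n = -3^n + 4 for all n ≥ 1.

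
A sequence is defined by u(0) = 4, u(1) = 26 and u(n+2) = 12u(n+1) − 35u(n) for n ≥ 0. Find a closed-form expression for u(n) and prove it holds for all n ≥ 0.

Claim: u(n) = 3·7^n + 5^n.

Base cases: u(0) = 4 and 3·7^0 + 5^0 = 4; u(1) = 26 and 3·7^1 + 5^1 = 26.
Assume u(i) = 3·7^i + 5^i for all 0 ≤ i ≤ j, where j ≥ 1.
Then u(j+1) = 12u(j) − 35u(j−1) = 12·(3·7^j + 5^j) − 35·(3·7^{j−1} + 5^{j−1}) = 3·(12·7 − 35)7^{j−1} + (12·5 − 35)5^{j−1} = 147·7^{j−1} + 25·5^{j−1} = 3·7^{j+1} + 5^{j+1}.
This completes the inductive step, so u(n) = 3·7^n + 5^n for all n ≥ 0.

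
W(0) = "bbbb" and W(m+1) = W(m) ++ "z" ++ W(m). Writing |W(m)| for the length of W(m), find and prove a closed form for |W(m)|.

Claim: |W(m)| = 5·2^m − 1.

Base case: |W(0)| = 4, and 5·2^0 − 1 = 4.
Assume |W(k)| = 5·2^k − 1.
Then |W(k+1)| = |W(k)| + 1 + |W(k)| = 2|W(k)| + 1 = 2(5·2^k − 1) + 1 = 5·2^{k+1} − 2 + 1 = 5·2^{k+1} − 1.
By induction, |W(m)| = 5·2^m − 1 for all m ≥ 0.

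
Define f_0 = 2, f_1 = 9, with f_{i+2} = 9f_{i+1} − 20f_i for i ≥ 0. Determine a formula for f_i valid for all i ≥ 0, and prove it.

Claim: f_i = 5^i + 4^i.

Base cases: f_0 = 2 and 5^0 + 4^0 = 2; f_1 = 9 and 5^1 + 4^1 = 9.
Assume f_j = 5^j + 4^j for all 0 ≤ j ≤ r, where r ≥ 1.
Then f_{r+1} = 9f_r − 20f_{r−1} = 9·(5^r + 4^r) − 20·(5^{r−1} + 4^{r−1}) = (9·5 − 20)5^{r−1} + (9·4 − 20)4^{r−1} = 25·5^{r−1} + 16·4^{r−1} = 5^{r+1} + 4^{r+1}.
So the formula holds for r+1, and by strong induction f_i = 5^i + 4^i for all i ≥ 0.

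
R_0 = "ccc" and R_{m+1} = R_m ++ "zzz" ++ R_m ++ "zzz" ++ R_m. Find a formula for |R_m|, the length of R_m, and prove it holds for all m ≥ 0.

Claim: |R_m| = 6·3^m − 3.

Base case: |R_0| = 3, and 6·3^0 − 3 = 3.
Assume |R_k| = 6·3^k − 3.
Then |R_{k+1}| = 3|R_k| + 6 = 3(6·3^k − 3) + 6 = 6·3^{k+1} − 9 + 6 = 6·3^{k+1} − 3.
Hence |R_m| = 6·3^m − 3 for every m ≥ 0, by induction.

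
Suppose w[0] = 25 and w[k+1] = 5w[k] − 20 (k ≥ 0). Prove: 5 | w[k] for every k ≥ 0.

Base case: w[0] = 25 = 5·5, so 5 | w[0].
Assume 5 | w[r], so w[r] = 5t for some integer t.
Then w[r+1] = 5w[r] − 20 = 5·(5t) − 20 = 5(5t − 4), so 5 | w[r+1].
By induction, 5 | w[k] for all k ≥ 0.

5 | w[k]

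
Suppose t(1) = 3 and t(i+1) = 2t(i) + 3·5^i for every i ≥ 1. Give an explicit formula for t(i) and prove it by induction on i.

Claim: t(i) = -2^i + 5^i.

Base case: t(1) = 3, and -2^1 + 5^1 = -2 + 5 = 3.
Assume t(j) = -2^j + 5^j for some j ≥ 1.
Then t(j+1) = 2t(j) + 3·5^j = 2·(-2^j + 5^j) + 3·5^j = -2^{j+1} + 2·5^j + 3·5^j = -2^{j+1} + 5·5^j = -2^{j+1} + 5^{j+1}.
So the formula holds for j+1, and by induction t(i) = -2^i + 5^i for all i ≥ 1.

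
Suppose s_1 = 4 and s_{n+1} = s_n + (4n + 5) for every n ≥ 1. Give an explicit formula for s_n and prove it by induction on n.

Claim: s_n = 2n^2 + 3n − 1.

Base case: s_1 = 4, and 2·1^2 + 3·1 − 1 = 4.
Assume s_m = 2m^2 + 3m − 1.
Then s_{m+1} = s_m + (4m + 5) = (2m^2 + 3m − 1) + (4m + 5) = 2m^2 + 7m + 4,
and 2·(m+1)^2 + 3·(m+1) − 1 = 2m^2 + 7m + 4.
Hence s_n = 2n^2 + 3n − 1 for every n ≥ 1, by induction.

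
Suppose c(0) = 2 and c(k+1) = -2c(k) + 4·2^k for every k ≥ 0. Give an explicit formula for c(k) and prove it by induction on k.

Claim: c(k) = (-2)^k + 2^k.

Base case: c(0) = 2, and (-2)^0 + 2^0 = 1 + 1 = 2.
Assume c(j) = (-2)^j + 2^j for some j ≥ 0.
Then c(j+1) = -2c(j) + 4·2^j = -2·((-2)^j + 2^j) + 4·2^j = (-2)^{j+1} − 2·2^j + 4·2^j = (-2)^{j+1} + 2·2^j = (-2)^{j+1} + 2^{j+1}.
By induction, c(k) = (-2)^k + 2^k for all k ≥ 0.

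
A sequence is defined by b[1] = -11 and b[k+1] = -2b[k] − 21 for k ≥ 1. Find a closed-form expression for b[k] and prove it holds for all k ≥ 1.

Claim: b[k] = 2·(-2)^k − 7.

Base case: b[1] = -11, and 2·(-2)^1 − 7 = -4 − 7 = -11.
Assume b[r] = 2·(-2)^r − 7 for some r ≥ 1.
Then b[r+1] = -2b[r] − 21 = -2·(2·(-2)^r − 7) − 21 = -4·(-2)^r + 14 − 21 = 2·(-2)^{r+1} − 7.
Hence b[k] = 2·(-2)^k − 7 for every k ≥ 1, by induction.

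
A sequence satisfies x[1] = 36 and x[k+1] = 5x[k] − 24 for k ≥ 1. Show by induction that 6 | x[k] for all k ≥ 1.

Base case: x[1] = 36 = 6·6, so 6 | x[1].
Assume 6 | x[j], so x[j] = 6t for some integer t.
Then x[j+1] = 5x[j] − 24 = 5·(6t) − 24 = 6(5t − 4), so 6 | x[j+1].
So the property holds for j+1, and by induction 6 | x[k] for all k ≥ 1.

6 | x[k]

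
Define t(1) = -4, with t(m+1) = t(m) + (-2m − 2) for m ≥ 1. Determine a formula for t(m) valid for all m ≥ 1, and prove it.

Claim: t(m) = -m^2 − m − 2.

Base case: t(1) = -4, and -1^2 − 1 − 2 = -4.
Assume t(j) = -j^2 − j − 2.
Then t(j+1) = t(j) + (-2j − 2) = (-j^2 − j − 2) + (-2j − 2) = -j^2 − 3j − 4,
and -(j+1)^2 − (j+1) − 2 = -j^2 − 3j − 4.
This completes the inductive step, so t(m) = -m^2 − m − 2 for all m ≥ 1.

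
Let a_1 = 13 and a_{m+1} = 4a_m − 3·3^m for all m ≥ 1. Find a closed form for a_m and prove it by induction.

Claim: a_m = 4^m + 3·3^m.

Base case: a_1 = 13, and 4^1 + 3·3^1 = 4 + 9 = 13.
Assume a_r = 4^r + 3·3^r for some r ≥ 1.
Then a_{r+1} = 4a_r − 3·3^r = 4·(4^r + 3·3^r) − 3·3^r = 4^{r+1} + 12·3^r − 3·3^r = 4^{r+1} + 9·3^r = 4^{r+1} + 3·3^{r+1}.
Hence a_m = 4^m + 3·3^m for every m ≥ 1, by induction.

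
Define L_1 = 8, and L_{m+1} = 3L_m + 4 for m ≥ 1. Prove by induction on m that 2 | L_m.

Base case: L_1 = 8 = 2·4, so 2 | L_1.
Assume 2 | L_k, so L_k = 2t for some integer t.
Then L_{k+1} = 3L_k + 4 = 3·(2t) + 4 = 2(3t + 2), so 2 | L_{k+1}.
By induction, 2 | L_m for all m ≥ 1.

2 | L_m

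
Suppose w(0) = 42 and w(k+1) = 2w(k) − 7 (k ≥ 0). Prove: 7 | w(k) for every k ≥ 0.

Base case: w(0) = 42 = 7·6, so 7 | w(0).
Assume 7 | w(m), so w(m) = 7t for some integer t.
Then w(m+1) = 2w(m) − 7 = 2·(7t) − 7 = 7(2t − 1), so 7 | w(m+1).
Hence 7 | w(k) for every k ≥ 0, by induction.

7 | w(k)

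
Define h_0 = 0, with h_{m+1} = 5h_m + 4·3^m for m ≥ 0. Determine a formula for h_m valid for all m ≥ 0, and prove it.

Claim: h_m = 2·5^m − 2·3^m.

Base case: h_0 = 0, and 2·5^0 − 2·3^0 = 2 − 2 = 0.
Assume h_k = 2·5^k − 2·3^k for some k ≥ 0.
Then h_{k+1} = 5h_k + 4·3^k = 5·(2·5^k − 2·3^k) + 4·3^k = 2·5^{k+1} − 10·3^k + 4·3^k = 2·5^{k+1} − 6·3^k = 2·5^{k+1} − 2·3^{k+1}.
This completes the inductive step, so h_m = 2·5^m − 2·3^m for all m ≥ 0.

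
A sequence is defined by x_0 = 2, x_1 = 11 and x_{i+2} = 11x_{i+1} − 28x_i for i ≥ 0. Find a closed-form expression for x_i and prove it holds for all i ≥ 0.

Claim: x_i = 7^i + 4^i.

Base cases: x_0 = 2 and 7^0 + 4^0 = 2; x_1 = 11 and 7^1 + 4^1 = 11.
Assume x_j = 7^j + 4^j for all 0 ≤ j ≤ r, where r ≥ 1.
Then x_{r+1} = 11x_r − 28x_{r−1} = 11·(7^r + 4^r) − 28·(7^{r−1} + 4^{r−1}) = (11·7 − 28)7^{r−1} + (11·4 − 28)4^{r−1} = 49·7^{r−1} + 16·4^{r−1} = 7^{r+1} + 4^{r+1}.
By strong induction, x_i = 7^i + 4^i for all i ≥ 0.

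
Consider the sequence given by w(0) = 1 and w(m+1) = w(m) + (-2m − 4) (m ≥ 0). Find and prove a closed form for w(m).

Claim: w(m) = -m^2 − 3m + 1.

Base case: w(0) = 1, and -0^2 − 3·0 + 1 = 1.
Assume w(k) = -k^2 − 3k + 1.
Then w(k+1) = w(k) + (-2k − 4) = (-k^2 − 3k + 1) + (-2k − 4) = -k^2 − 5k − 3,
and -(k+1)^2 − 3·(k+1) + 1 = -k^2 − 5k − 3.
By induction, w(m) = -m^2 − 3m + 1 for all m ≥ 0.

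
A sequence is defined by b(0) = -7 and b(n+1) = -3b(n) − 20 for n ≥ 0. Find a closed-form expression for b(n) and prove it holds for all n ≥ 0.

Claim: b(n) = -2·(-3)^n − 5.

Base case: b(0) = -7, and -2·(-3)^0 − 5 = -2 − 5 = -7.
Assume b(m) = -2·(-3)^m − 5 for some m ≥ 0.
Then b(m+1) = -3b(m) − 20 = -3·(-2·(-3)^m − 5) − 20 = 6·(-3)^m + 15 − 20 = -2·(-3)^{m+1} − 5.
This completes the inductive step, so b(n) = -2·(-3)^n − 5 for all n ≥ 0.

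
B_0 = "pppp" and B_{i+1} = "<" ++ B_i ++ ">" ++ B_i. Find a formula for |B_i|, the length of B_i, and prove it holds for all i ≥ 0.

Claim: |B_i| = 6·2^i − 2.

Base case: |B_0| = 4, and 6·2^0 − 2 = 4.
Assume |B_m| = 6·2^m − 2.
Then |B_{m+1}| = 1 + |B_m| + 1 + |B_m| = 2|B_m| + 2 = 2(6·2^m − 2) + 2 = 6·2^{m+1} − 4 + 2 = 6·2^{m+1} − 2.
By induction, |B_i| = 6·2^i − 2 for all i ≥ 0.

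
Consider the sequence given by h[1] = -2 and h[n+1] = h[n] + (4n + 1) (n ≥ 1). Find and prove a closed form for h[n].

Claim: h[n] = 2n^2 − n − 3.

Base case: h[1] = -2, and 2·1^2 − 1 − 3 = -2.
Assume h[j] = 2j^2 − j − 3.
Then h[j+1] = h[j] + (4j + 1) = (2j^2 − j − 3) + (4j + 1) = 2j^2 + 3j − 2,
and 2·(j+1)^2 − (j+1) − 3 = 2j^2 + 3j − 2.
Hence h[n] = 2n^2 − n − 3 for every n ≥ 1, by induction.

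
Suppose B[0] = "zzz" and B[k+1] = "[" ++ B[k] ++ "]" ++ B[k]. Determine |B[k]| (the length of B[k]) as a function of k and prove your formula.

Claim: |B[k]| = 5·2^k − 2.

Base case: |B[0]| = 3, and 5·2^0 − 2 = 3.
Assume |B[j]| = 5·2^j − 2.
Then |B[j+1]| = 1 + |B[j]| + 1 + |B[j]| = 2|B[j]| + 2 = 2(5·2^j − 2) + 2 = 5·2^{j+1} − 4 + 2 = 5·2^{j+1} − 2.
By induction, |B[k]| = 5·2^k − 2 for all k ≥ 0.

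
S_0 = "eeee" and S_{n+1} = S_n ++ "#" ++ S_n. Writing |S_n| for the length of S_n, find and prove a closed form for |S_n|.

Claim: |S_n| = 5·2^n − 1.

Base case: |S_0| = 4, and 5·2^0 − 1 = 4.
Assume |S_k| = 5·2^k − 1.
Then |S_{k+1}| = |S_k| + 1 + |S_k| = 2|S_k| + 1 = 2(5·2^k − 1) + 1 = 5·2^{k+1} − 2 + 1 = 5·2^{k+1} − 1.
So the formula holds for k+1, and by induction |S_n| = 5·2^n − 1 for all n ≥ 0.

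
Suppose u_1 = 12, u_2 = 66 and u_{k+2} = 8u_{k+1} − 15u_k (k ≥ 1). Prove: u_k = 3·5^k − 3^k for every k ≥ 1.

Base cases: u_1 = 12 and 3·5^1 − 3^1 = 12; u_2 = 66 and 3·5^2 − 3^2 = 66.
Assume u_j = 3·5^j − 3^j for all 1 ≤ j ≤ m, where m ≥ 2.
Then u_{m+1} = 8u_m − 15u_{m−1} = 8·(3·5^m − 3^m) − 15·(3·5^{m−1} − 3^{m−1}) = 3·(8·5 − 15)5^{m−1} − (8·3 − 15)3^{m−1} = 75·5^{m−1} − 9·3^{m−1} = 3·5^{m+1} − 3^{m+1}.
So the formula holds for m+1, and by strong induction u_k = 3·5^k − 3^k for all k ≥ 1.

u_k = 3·5^k − 3^k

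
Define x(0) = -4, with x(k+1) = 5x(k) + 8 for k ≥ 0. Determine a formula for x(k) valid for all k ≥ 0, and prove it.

Claim: x(k) = -2·5^k − 2.

Base case: x(0) = -4, and -2·5^0 − 2 = -2 − 2 = -4.
Assume x(j) = -2·5^j − 2 for some j ≥ 0.
Then x(j+1) = 5x(j) + 8 = 5·(-2·5^j − 2) + 8 = -10·5^j − 10 + 8 = -2·5^{j+1} − 2.
This completes the inductive step, so x(k) = -2·5^k − 2 for all k ≥ 0.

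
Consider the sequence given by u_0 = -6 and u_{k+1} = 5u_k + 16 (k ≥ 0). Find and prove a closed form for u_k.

Claim: u_k = -2·5^k − 4.

Base case: u_0 = -6, and -2·5^0 − 4 = -2 − 4 = -6.
Assume u_j = -2·5^j − 4 for some j ≥ 0.
Then u_{j+1} = 5u_j + 16 = 5·(-2·5^j − 4) + 16 = -10·5^j − 20 + 16 = -2·5^{j+1} − 4.
So the formula holds for j+1, and by induction u_k = -2·5^k − 4 for all k ≥ 0.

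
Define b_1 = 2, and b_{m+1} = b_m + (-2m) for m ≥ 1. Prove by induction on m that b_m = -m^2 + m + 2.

Base case: b_1 = 2, and -1^2 + 1 + 2 = 2.
Assume b_k = -k^2 + k + 2.
Then b_{k+1} = b_k + (-2k) = (-k^2 + k + 2) + (-2k) = -k^2 − k + 2,
and -(k+1)^2 + (k+1) + 2 = -k^2 − k + 2.
This completes the inductive step, so b_m = -m^2 + m + 2 for all m ≥ 1.

b_m = -m^2 + m + 2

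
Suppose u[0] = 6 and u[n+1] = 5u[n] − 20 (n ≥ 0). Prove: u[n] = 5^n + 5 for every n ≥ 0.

Base case: u[0] = 6, and 5^0 + 5 = 1 + 5 = 6.
Assume u[k] = 5^k + 5 for some k ≥ 0.
Then u[k+1] = 5u[k] − 20 = 5·(5^k + 5) − 20 = 5^{k+1} + 25 − 20 = 5^{k+1} + 5.
By induction, u[n] = 5^n + 5 for all n ≥ 0.

u[n] = 5^n + 5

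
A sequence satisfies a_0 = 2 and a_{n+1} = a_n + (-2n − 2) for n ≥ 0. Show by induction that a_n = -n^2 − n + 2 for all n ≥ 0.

Base case: a_0 = 2, and -0^2 − 0 + 2 = 2.
Assume a_j = -j^2 − j + 2.
Then a_{j+1} = a_j + (-2j − 2) = (-j^2 − j + 2) + (-2j − 2) = -j^2 − 3j,
and -(j+1)^2 − (j+1) + 2 = -j^2 − 3j.
Hence a_n = -n^2 − n + 2 for every n ≥ 0, by induction.

a_n = -n^2 − n + 2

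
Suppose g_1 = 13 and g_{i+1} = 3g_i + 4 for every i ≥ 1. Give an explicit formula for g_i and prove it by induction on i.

Claim: g_i = 5·3^i − 2.

Base case: g_1 = 13, and 5·3^1 − 2 = 15 − 2 = 13.
Assume g_r = 5·3^r − 2 for some r ≥ 1.
Then g_{r+1} = 3g_r + 4 = 3·(5·3^r − 2) + 4 = 15·3^r − 6 + 4 = 5·3^{r+1} − 2.
Hence g_i = 5·3^i − 2 for every i ≥ 1, by induction.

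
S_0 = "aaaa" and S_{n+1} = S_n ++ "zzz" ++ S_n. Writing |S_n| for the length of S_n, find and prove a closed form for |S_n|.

Claim: |S_n| = 7·2^n − 3.

Base case: |S_0| = 4, and 7·2^0 − 3 = 4.
Assume |S_j| = 7·2^j − 3.
Then |S_{j+1}| = |S_j| + 3 + |S_j| = 2|S_j| + 3 = 2(7·2^j − 3) + 3 = 7·2^{j+1} − 6 + 3 = 7·2^{j+1} − 3.
This completes the inductive step, so |S_n| = 7·2^n − 3 for all n ≥ 0.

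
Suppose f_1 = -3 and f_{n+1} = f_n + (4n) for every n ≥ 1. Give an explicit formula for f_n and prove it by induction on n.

Claim: f_n = 2n^2 − 2n − 3.

Base case: f_1 = -3, and 2·1^2 − 2·1 − 3 = -3.
Assume f_k = 2k^2 − 2k − 3.
Then f_{k+1} = f_k + (4k) = (2k^2 − 2k − 3) + (4k) = 2k^2 + 2k − 3,
and 2·(k+1)^2 − 2·(k+1) − 3 = 2k^2 + 2k − 3.
This completes the inductive step, so f_n = 2n^2 − 2n − 3 for all n ≥ 1.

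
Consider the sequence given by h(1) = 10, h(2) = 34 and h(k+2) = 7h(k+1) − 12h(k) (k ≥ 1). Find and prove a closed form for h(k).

Claim: h(k) = 2·3^k + 4^k.

Base cases: h(1) = 10 and 2·3^1 + 4^1 = 10; h(2) = 34 and 2·3^2 + 4^2 = 34.
Assume h(i) = 2·3^i + 4^i for all 1 ≤ i ≤ j, where j ≥ 2.
Then h(j+1) = 7h(j) − 12h(j−1) = 7·(2·3^j + 4^j) − 12·(2·3^{j−1} + 4^{j−1}) = 2·(7·3 − 12)3^{j−1} + (7·4 − 12)4^{j−1} = 18·3^{j−1} + 16·4^{j−1} = 2·3^{j+1} + 4^{j+1}.
So the formula holds for j+1, and by strong induction h(k) = 2·3^k + 4^k for all k ≥ 1.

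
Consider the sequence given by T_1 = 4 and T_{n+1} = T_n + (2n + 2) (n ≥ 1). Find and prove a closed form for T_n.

Claim: T_n = n^2 + n + 2.

Base case: T_1 = 4, and 1^2 + 1 + 2 = 4.
Assume T_r = r^2 + r + 2.
Then T_{r+1} = T_r + (2r + 2) = (r^2 + r + 2) + (2r + 2) = r^2 + 3r + 4,
and (r+1)^2 + (r+1) + 2 = r^2 + 3r + 4.
This completes the inductive step, so T_n = n^2 + n + 2 for all n ≥ 1.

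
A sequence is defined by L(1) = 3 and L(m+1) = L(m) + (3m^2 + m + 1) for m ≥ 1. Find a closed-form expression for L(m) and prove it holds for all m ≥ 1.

Claim: L(m) = m^3 − m^2 + m + 2.

Base case: L(1) = 3, and 1^3 − 1^2 + 1 + 2 = 3.
Assume L(k) = k^3 − k^2 + k + 2.
Then L(k+1) = L(k) + (3k^2 + k + 1) = (k^3 − k^2 + k + 2) + (3k^2 + k + 1) = k^3 + 2k^2 + 2k + 3,
and (k+1)^3 − (k+1)^2 + (k+1) + 2 = k^3 + 2k^2 + 2k + 3.
Hence L(m) = m^3 − m^2 + m + 2 for every m ≥ 1, by induction.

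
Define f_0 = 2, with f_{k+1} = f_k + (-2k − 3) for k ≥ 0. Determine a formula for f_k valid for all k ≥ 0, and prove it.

Claim: f_k = -k^2 − 2k + 2.

Base case: f_0 = 2, and -0^2 − 2·0 + 2 = 2.
Assume f_m = -m^2 − 2m + 2.
Then f_{m+1} = f_m + (-2m − 3) = (-m^2 − 2m + 2) + (-2m − 3) = -m^2 − 4m − 1,
and -(m+1)^2 − 2·(m+1) + 2 = -m^2 − 4m − 1.
By induction, f_k = -k^2 − 2k + 2 for all k ≥ 0.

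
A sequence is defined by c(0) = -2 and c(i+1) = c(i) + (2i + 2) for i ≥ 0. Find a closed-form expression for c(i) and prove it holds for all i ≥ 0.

Claim: c(i) = i^2 + i − 2.

Base case: c(0) = -2, and 0^2 + 0 − 2 = -2.
Assume c(r) = r^2 + r − 2.
Then c(r+1) = c(r) + (2r + 2) = (r^2 + r − 2) + (2r + 2) = r^2 + 3r,
and (r+1)^2 + (r+1) − 2 = r^2 + 3r.
Hence c(i) = i^2 + i − 2 for every i ≥ 0, by induction.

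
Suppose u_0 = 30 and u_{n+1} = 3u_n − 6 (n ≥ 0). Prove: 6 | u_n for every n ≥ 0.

Base case: u_0 = 30 = 6·5, so 6 | u_0.
Assume 6 | u_k, so u_k = 6t for some integer t.
Then u_{k+1} = 3u_k − 6 = 3·(6t) − 6 = 6(3t − 1), so 6 | u_{k+1}.
So the property holds for k+1, and by induction 6 | u_n for all n ≥ 0.

6 | u_n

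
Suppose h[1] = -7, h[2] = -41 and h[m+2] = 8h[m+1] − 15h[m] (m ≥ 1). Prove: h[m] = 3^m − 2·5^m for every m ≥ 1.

Base cases: h[1] = -7 and 3^1 − 2·5^1 = -7; h[2] = -41 and 3^2 − 2·5^2 = -41.
Assume h[j] = 3^j − 2·5^j for all 1 ≤ j ≤ r, where r ≥ 2.
Then h[r+1] = 8h[r] − 15h[r−1] = 8·(3^r − 2·5^r) − 15·(3^{r−1} − 2·5^{r−1}) = (8·3 − 15)3^{r−1} − 2·(8·5 − 15)5^{r−1} = 9·3^{r−1} − 50·5^{r−1} = 3^{r+1} − 2·5^{r+1}.
Hence h[m] = 3^m − 2·5^m for every m ≥ 1, by strong induction.

h[m] = 3^m − 2·5^m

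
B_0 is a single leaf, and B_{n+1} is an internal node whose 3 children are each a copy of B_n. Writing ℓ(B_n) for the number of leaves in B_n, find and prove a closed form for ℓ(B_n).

Claim: ℓ(B_n) = 3^n.

Base case: ℓ(B_0) = 1, and 3^0 = 1.
Assume ℓ(B_k) = 3^k.
Then ℓ(B_{k+1}) = 3·ℓ(B_k) = 3·3^k = 3^{k+1}.
Hence ℓ(B_n) = 3^n for every n ≥ 0, by induction.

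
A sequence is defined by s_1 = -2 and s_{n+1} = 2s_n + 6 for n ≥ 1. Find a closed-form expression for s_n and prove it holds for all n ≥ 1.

Claim: s_n = 2^{n+1} − 6.

Base case: s_1 = -2, and 2^{1+1} − 6 = 4 − 6 = -2.
Assume s_k = 2^{k+1} − 6 for some k ≥ 1.
Then s_{k+1} = 2s_k + 6 = 2·(2^{k+1} − 6) + 6 = 2^{k+2} − 12 + 6 = 2^{k+2} − 6.
Hence s_n = 2^{n+1} − 6 for every n ≥ 1, by induction.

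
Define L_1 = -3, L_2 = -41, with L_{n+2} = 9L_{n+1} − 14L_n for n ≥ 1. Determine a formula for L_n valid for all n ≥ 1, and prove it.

Claim: L_n = -7^n + 2·2^n.

Base cases: L_1 = -3 and -7^1 + 2·2^1 = -3; L_2 = -41 and -7^2 + 2·2^2 = -41.
Assume L_j = -7^j + 2·2^j for all 1 ≤ j ≤ k, where k ≥ 2.
Then L_{k+1} = 9L_k − 14L_{k−1} = 9·(-7^k + 2·2^k) − 14·(-7^{k−1} + 2·2^{k−1}) = -(9·7 − 14)7^{k−1} + 2·(9·2 − 14)2^{k−1} = -49·7^{k−1} + 8·2^{k−1} = -7^{k+1} + 2·2^{k+1}.
So the formula holds for k+1, and by strong induction L_n = -7^n + 2·2^n for all n ≥ 1.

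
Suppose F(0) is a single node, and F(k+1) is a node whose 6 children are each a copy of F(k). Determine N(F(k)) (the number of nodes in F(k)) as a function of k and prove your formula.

Claim: N(F(k)) = (6^{k+1} − 1)/5.

Base case: N(F(0)) = 1, and (6^{0+1} − 1)/5 = 1.
Assume N(F(m)) = (6^{m+1} − 1)/5.
Then N(F(m+1)) = 1 + 6N(F(m)) = 1 + 6·(6^{m+1} − 1)/5 = 1 + (6^{m+2} − 6)/5 = (5 + 6^{m+2} − 6)/5 = (6^{m+2} − 1)/5.
This completes the inductive step, so N(F(k)) = (6^{k+1} − 1)/5 for all k ≥ 0.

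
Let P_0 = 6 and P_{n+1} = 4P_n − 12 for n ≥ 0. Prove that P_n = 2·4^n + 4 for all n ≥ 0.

Base case: P_0 = 6, and 2·4^0 + 4 = 2 + 4 = 6.
Assume P_r = 2·4^r + 4 for some r ≥ 0.
Then P_{r+1} = 4P_r − 12 = 4·(2·4^r + 4) − 12 = 8·4^r + 16 − 12 = 2·4^{r+1} + 4.
So the formula holds for r+1, and by induction P_n = 2·4^n + 4 for all n ≥ 0.

P_n = 2·4^n + 4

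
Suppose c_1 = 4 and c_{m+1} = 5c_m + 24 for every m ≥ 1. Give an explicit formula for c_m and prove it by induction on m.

Claim: c_m = 2·5^m − 6.

Base case: c_1 = 4, and 2·5^1 − 6 = 10 − 6 = 4.
Assume c_k = 2·5^k − 6 for some k ≥ 1.
Then c_{k+1} = 5c_k + 24 = 5·(2·5^k − 6) + 24 = 10·5^k − 30 + 24 = 2·5^{k+1} − 6.
Hence c_m = 2·5^m − 6 for every m ≥ 1, by induction.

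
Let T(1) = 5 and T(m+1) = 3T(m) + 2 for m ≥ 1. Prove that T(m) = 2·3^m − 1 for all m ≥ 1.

Base case: T(1) = 5, and 2·3^1 − 1 = 6 − 1 = 5.
Assume T(k) = 2·3^k − 1 for some k ≥ 1.
Then T(k+1) = 3T(k) + 2 = 3·(2·3^k − 1) + 2 = 6·3^k − 3 + 2 = 2·3^{k+1} − 1.
Hence T(m) = 2·3^m − 1 for every m ≥ 1, by induction.

T(m) = 2·3^m − 1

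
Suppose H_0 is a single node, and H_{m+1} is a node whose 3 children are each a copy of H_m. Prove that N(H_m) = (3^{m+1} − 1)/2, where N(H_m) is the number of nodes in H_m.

Base case: N(H_0) = 1, and (3^{0+1} − 1)/2 = 1.
Assume N(H_j) = (3^{j+1} − 1)/2.
Then N(H_{j+1}) = 1 + 3N(H_j) = 1 + 3·(3^{j+1} − 1)/2 = 1 + (3^{j+2} − 3)/2 = (2 + 3^{j+2} − 3)/2 = (3^{j+2} − 1)/2.
This completes the inductive step, so N(H_m) = (3^{m+1} − 1)/2 for all m ≥ 0.

N(H_m) = (3^{m+1} − 1)/2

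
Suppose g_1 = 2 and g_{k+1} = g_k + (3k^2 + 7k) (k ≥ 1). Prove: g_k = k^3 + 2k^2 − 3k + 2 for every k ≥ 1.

Base case: g_1 = 2, and 1^3 + 2·1^2 − 3·1 + 2 = 2.
Assume g_j = j^3 + 2j^2 − 3j + 2.
Then g_{j+1} = g_j + (3j^2 + 7j) = (j^3 + 2j^2 − 3j + 2) + (3j^2 + 7j) = j^3 + 5j^2 + 4j + 2,
and (j+1)^3 + 2·(j+1)^2 − 3·(j+1) + 2 = j^3 + 5j^2 + 4j + 2.
This completes the inductive step, so g_k = k^3 + 2k^2 − 3k + 2 for all k ≥ 1.

g_k = k^3 + 2k^2 − 3k + 2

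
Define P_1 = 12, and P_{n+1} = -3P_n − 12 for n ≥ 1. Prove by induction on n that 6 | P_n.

Base case: P_1 = 12 = 6·2, so 6 | P_1.
Assume 6 | P_k, so P_k = 6t for some integer t.
Then P_{k+1} = -3P_k − 12 = -3·(6t) − 12 = 6(-3t − 2), so 6 | P_{k+1}.
This completes the inductive step, so 6 | P_n for all n ≥ 1.

6 | P_n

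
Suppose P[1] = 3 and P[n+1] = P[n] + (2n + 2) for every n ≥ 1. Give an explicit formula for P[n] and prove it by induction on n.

Claim: P[n] = n^2 + n + 1.

Base case: P[1] = 3, and 1^2 + 1 + 1 = 3.
Assume P[j] = j^2 + j + 1.
Then P[j+1] = P[j] + (2j + 2) = (j^2 + j + 1) + (2j + 2) = j^2 + 3j + 3,
and (j+1)^2 + (j+1) + 1 = j^2 + 3j + 3.
Hence P[n] = n^2 + n + 1 for every n ≥ 1, by induction.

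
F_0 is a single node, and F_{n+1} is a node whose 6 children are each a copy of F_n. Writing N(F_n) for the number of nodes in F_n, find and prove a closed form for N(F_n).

Claim: N(F_n) = (6^{n+1} − 1)/5.

Base case: N(F_0) = 1, and (6^{0+1} − 1)/5 = 1.
Assume N(F_m) = (6^{m+1} − 1)/5.
Then N(F_{m+1}) = 1 + 6N(F_m) = 1 + 6·(6^{m+1} − 1)/5 = 1 + (6^{m+2} − 6)/5 = (5 + 6^{m+2} − 6)/5 = (6^{m+2} − 1)/5.
Hence N(F_n) = (6^{n+1} − 1)/5 for every n ≥ 0, by induction.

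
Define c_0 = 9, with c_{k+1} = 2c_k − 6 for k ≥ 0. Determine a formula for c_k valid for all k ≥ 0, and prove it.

Claim: c_k = 3·2^k + 6.

Base case: c_0 = 9, and 3·2^0 + 6 = 3 + 6 = 9.
Assume c_r = 3·2^r + 6 for some r ≥ 0.
Then c_{r+1} = 2c_r − 6 = 2·(3·2^r + 6) − 6 = 6·2^r + 12 − 6 = 3·2^{r+1} + 6.
So the formula holds for r+1, and by induction c_k = 3·2^k + 6 for all k ≥ 0.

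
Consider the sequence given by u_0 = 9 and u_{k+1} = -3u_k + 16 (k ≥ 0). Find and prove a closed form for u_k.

Claim: u_k = 5·(-3)^k + 4.

Base case: u_0 = 9, and 5·(-3)^0 + 4 = 5 + 4 = 9.
Assume u_m = 5·(-3)^m + 4 for some m ≥ 0.
Then u_{m+1} = -3u_m + 16 = -3·(5·(-3)^m + 4) + 16 = -15·(-3)^m − 12 + 16 = 5·(-3)^{m+1} + 4.
By induction, u_k = 5·(-3)^k + 4 for all k ≥ 0.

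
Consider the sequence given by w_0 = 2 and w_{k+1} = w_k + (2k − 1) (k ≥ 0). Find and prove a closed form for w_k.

Claim: w_k = k^2 − 2k + 2.

Base case: w_0 = 2, and 0^2 − 2·0 + 2 = 2.
Assume w_m = m^2 − 2m + 2.
Then w_{m+1} = w_m + (2m − 1) = (m^2 − 2m + 2) + (2m − 1) = m^2 + 1,
and (m+1)^2 − 2·(m+1) + 2 = m^2 + 1.
By induction, w_k = k^2 − 2k + 2 for all k ≥ 0.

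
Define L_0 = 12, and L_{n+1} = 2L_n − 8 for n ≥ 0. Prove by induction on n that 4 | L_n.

Base case: L_0 = 12 = 4·3, so 4 | L_0.
Assume 4 | L_m, so L_m = 4t for some integer t.
Then L_{m+1} = 2L_m − 8 = 2·(4t) − 8 = 4(2t − 2), so 4 | L_{m+1}.
This completes the inductive step, so 4 | L_n for all n ≥ 0.

4 | L_n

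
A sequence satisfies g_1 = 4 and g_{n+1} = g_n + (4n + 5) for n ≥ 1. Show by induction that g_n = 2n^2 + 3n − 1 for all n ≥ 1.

Base case: g_1 = 4, and 2·1^2 + 3·1 − 1 = 4.
Assume g_k = 2k^2 + 3k − 1.
Then g_{k+1} = g_k + (4k + 5) = (2k^2 + 3k − 1) + (4k + 5) = 2k^2 + 7k + 4,
and 2·(k+1)^2 + 3·(k+1) − 1 = 2k^2 + 7k + 4.
This completes the inductive step, so g_n = 2n^2 + 3n − 1 for all n ≥ 1.

g_n = 2n^2 + 3n − 1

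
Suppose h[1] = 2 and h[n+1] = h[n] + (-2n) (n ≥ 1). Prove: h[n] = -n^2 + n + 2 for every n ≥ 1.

Base case: h[1] = 2, and -1^2 + 1 + 2 = 2.
Assume h[k] = -k^2 + k + 2.
Then h[k+1] = h[k] + (-2k) = (-k^2 + k + 2) + (-2k) = -k^2 − k + 2,
and -(k+1)^2 + (k+1) + 2 = -k^2 − k + 2.
By induction, h[n] = -n^2 + n + 2 for all n ≥ 1.

h[n] = -n^2 + n + 2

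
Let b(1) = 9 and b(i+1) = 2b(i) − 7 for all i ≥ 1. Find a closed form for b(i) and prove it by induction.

Claim: b(i) = 2^i + 7.

Base case: b(1) = 9, and 2^1 + 7 = 2 + 7 = 9.
Assume b(r) = 2^r + 7 for some r ≥ 1.
Then b(r+1) = 2b(r) − 7 = 2·(2^r + 7) − 7 = 2^{r+1} + 14 − 7 = 2^{r+1} + 7.
This completes the inductive step, so b(i) = 2^i + 7 for all i ≥ 1.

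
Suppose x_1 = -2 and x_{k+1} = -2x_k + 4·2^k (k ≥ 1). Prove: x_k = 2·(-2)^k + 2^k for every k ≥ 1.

Base case: x_1 = -2, and 2·(-2)^1 + 2^1 = -4 + 2 = -2.
Assume x_m = 2·(-2)^m + 2^m for some m ≥ 1.
Then x_{m+1} = -2x_m + 4·2^m = -2·(2·(-2)^m + 2^m) + 4·2^m = 2·(-2)^{m+1} − 2·2^m + 4·2^m = 2·(-2)^{m+1} + 2·2^m = 2·(-2)^{m+1} + 2^{m+1}.
Hence x_k = 2·(-2)^k + 2^k for every k ≥ 1, by induction.

x_k = 2·(-2)^k + 2^k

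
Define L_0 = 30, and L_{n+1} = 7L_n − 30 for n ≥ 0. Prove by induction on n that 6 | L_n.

Base case: L_0 = 30 = 6·5, so 6 | L_0.
Assume 6 | L_k, so L_k = 6t for some integer t.
Then L_{k+1} = 7L_k − 30 = 7·(6t) − 30 = 6(7t − 5), so 6 | L_{k+1}.
So the property holds for k+1, and by induction 6 | L_n for all n ≥ 0.

6 | L_n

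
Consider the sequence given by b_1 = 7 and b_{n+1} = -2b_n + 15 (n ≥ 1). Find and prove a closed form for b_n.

Claim: b_n = -(-2)^n + 5.

Base case: b_1 = 7, and -(-2)^1 + 5 = 2 + 5 = 7.
Assume b_k = -(-2)^k + 5 for some k ≥ 1.
Then b_{k+1} = -2b_k + 15 = -2·(-(-2)^k + 5) + 15 = 2·(-2)^k − 10 + 15 = -(-2)^{k+1} + 5.
By induction, b_n = -(-2)^n + 5 for all n ≥ 1.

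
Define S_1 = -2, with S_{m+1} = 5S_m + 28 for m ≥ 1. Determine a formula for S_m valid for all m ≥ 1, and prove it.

Claim: S_m = 5^m − 7.

Base case: S_1 = -2, and 5^1 − 7 = 5 − 7 = -2.
Assume S_j = 5^j − 7 for some j ≥ 1.
Then S_{j+1} = 5S_j + 28 = 5·(5^j − 7) + 28 = 5^{j+1} − 35 + 28 = 5^{j+1} − 7.
Hence S_m = 5^m − 7 for every m ≥ 1, by induction.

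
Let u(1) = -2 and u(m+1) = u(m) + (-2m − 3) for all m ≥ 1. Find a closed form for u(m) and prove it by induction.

Claim: u(m) = -m^2 − 2m + 1.

Base case: u(1) = -2, and -1^2 − 2·1 + 1 = -2.
Assume u(k) = -k^2 − 2k + 1.
Then u(k+1) = u(k) + (-2k − 3) = (-k^2 − 2k + 1) + (-2k − 3) = -k^2 − 4k − 2,
and -(k+1)^2 − 2·(k+1) + 1 = -k^2 − 4k − 2.
This completes the inductive step, so u(m) = -m^2 − 2m + 1 for all m ≥ 1.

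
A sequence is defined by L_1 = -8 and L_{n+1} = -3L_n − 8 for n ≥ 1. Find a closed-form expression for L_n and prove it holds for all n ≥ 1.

Claim: L_n = 2·(-3)^n − 2.

Base case: L_1 = -8, and 2·(-3)^1 − 2 = -6 − 2 = -8.
Assume L_j = 2·(-3)^j − 2 for some j ≥ 1.
Then L_{j+1} = -3L_j − 8 = -3·(2·(-3)^j − 2) − 8 = -6·(-3)^j + 6 − 8 = 2·(-3)^{j+1} − 2.
Hence L_n = 2·(-3)^n − 2 for every n ≥ 1, by induction.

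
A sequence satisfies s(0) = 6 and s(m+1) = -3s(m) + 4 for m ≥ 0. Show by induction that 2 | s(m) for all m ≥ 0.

Base case: s(0) = 6 = 2·3, so 2 | s(0).
Assume 2 | s(k), so s(k) = 2t for some integer t.
Then s(k+1) = -3s(k) + 4 = -3·(2t) + 4 = 2(-3t + 2), so 2 | s(k+1).
Hence 2 | s(m) for every m ≥ 0, by induction.

2 | s(m)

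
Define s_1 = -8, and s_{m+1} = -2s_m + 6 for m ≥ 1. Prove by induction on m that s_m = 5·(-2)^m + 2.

Base case: s_1 = -8, and 5·(-2)^1 + 2 = -10 + 2 = -8.
Assume s_j = 5·(-2)^j + 2 for some j ≥ 1.
Then s_{j+1} = -2s_j + 6 = -2·(5·(-2)^j + 2) + 6 = -10·(-2)^j − 4 + 6 = 5·(-2)^{j+1} + 2.
So the formula holds for j+1, and by induction s_m = 5·(-2)^m + 2 for all m ≥ 1.

s_m = 5·(-2)^m + 2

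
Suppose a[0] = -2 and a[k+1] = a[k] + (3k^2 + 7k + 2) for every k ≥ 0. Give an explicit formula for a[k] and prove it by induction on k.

Claim: a[k] = k^3 + 2k^2 − k − 2.

Base case: a[0] = -2, and 0^3 + 2·0^2 − 0 − 2 = -2.
Assume a[j] = j^3 + 2j^2 − j − 2.
Then a[j+1] = a[j] + (3j^2 + 7j + 2) = (j^3 + 2j^2 − j − 2) + (3j^2 + 7j + 2) = j^3 + 5j^2 + 6j,
and (j+1)^3 + 2·(j+1)^2 − (j+1) − 2 = j^3 + 5j^2 + 6j.
This completes the inductive step, so a[k] = k^3 + 2k^2 − k − 2 for all k ≥ 0.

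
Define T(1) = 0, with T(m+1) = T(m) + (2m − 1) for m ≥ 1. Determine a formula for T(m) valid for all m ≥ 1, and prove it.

Claim: T(m) = m^2 − 2m + 1.

Base case: T(1) = 0, and 1^2 − 2·1 + 1 = 0.
Assume T(r) = r^2 − 2r + 1.
Then T(r+1) = T(r) + (2r − 1) = (r^2 − 2r + 1) + (2r − 1) = r^2,
and (r+1)^2 − 2·(r+1) + 1 = r^2.
This completes the inductive step, so T(m) = m^2 − 2m + 1 for all m ≥ 1.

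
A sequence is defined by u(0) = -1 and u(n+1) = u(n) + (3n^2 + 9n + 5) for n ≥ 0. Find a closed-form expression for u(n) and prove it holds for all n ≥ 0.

Claim: u(n) = n^3 + 3n^2 + n − 1.

Base case: u(0) = -1, and 0^3 + 3·0^2 + 0 − 1 = -1.
Assume u(r) = r^3 + 3r^2 + r − 1.
Then u(r+1) = u(r) + (3r^2 + 9r + 5) = (r^3 + 3r^2 + r − 1) + (3r^2 + 9r + 5) = r^3 + 6r^2 + 10r + 4,
and (r+1)^3 + 3·(r+1)^2 + (r+1) − 1 = r^3 + 6r^2 + 10r + 4.
This completes the inductive step, so u(n) = n^3 + 3n^2 + n − 1 for all n ≥ 0.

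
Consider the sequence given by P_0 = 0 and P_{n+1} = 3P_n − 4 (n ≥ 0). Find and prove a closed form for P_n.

Claim: P_n = -2·3^n + 2.

Base case: P_0 = 0, and -2·3^0 + 2 = -2 + 2 = 0.
Assume P_r = -2·3^r + 2 for some r ≥ 0.
Then P_{r+1} = 3P_r − 4 = 3·(-2·3^r + 2) − 4 = -6·3^r + 6 − 4 = -2·3^{r+1} + 2.
Hence P_n = -2·3^n + 2 for every n ≥ 0, by induction.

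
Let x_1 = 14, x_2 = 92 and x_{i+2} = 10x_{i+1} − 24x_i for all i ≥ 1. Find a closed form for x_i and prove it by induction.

Claim: x_i = 3·6^i − 4^i.

Base cases: x_1 = 14 and 3·6^1 − 4^1 = 14; x_2 = 92 and 3·6^2 − 4^2 = 92.
Assume x_t = 3·6^t − 4^t for all 1 ≤ t ≤ j, where j ≥ 2.
Then x_{j+1} = 10x_j − 24x_{j−1} = 10·(3·6^j − 4^j) − 24·(3·6^{j−1} − 4^{j−1}) = 3·(10·6 − 24)6^{j−1} − (10·4 − 24)4^{j−1} = 108·6^{j−1} − 16·4^{j−1} = 3·6^{j+1} − 4^{j+1}.
So the formula holds for j+1, and by strong induction x_i = 3·6^i − 4^i for all i ≥ 1.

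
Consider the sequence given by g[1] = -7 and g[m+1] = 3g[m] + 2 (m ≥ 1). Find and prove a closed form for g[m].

Claim: g[m] = -2·3^m − 1.

Base case: g[1] = -7, and -2·3^1 − 1 = -6 − 1 = -7.
Assume g[r] = -2·3^r − 1 for some r ≥ 1.
Then g[r+1] = 3g[r] + 2 = 3·(-2·3^r − 1) + 2 = -6·3^r − 3 + 2 = -2·3^{r+1} − 1.
So the formula holds for r+1, and by induction g[m] = -2·3^m − 1 for all m ≥ 1.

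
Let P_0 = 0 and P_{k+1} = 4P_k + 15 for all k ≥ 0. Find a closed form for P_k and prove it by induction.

Claim: P_k = 5·4^k − 5.

Base case: P_0 = 0, and 5·4^0 − 5 = 5 − 5 = 0.
Assume P_j = 5·4^j − 5 for some j ≥ 0.
Then P_{j+1} = 4P_j + 15 = 4·(5·4^j − 5) + 15 = 20·4^j − 20 + 15 = 5·4^{j+1} − 5.
So the formula holds for j+1, and by induction P_k = 5·4^k − 5 for all k ≥ 0.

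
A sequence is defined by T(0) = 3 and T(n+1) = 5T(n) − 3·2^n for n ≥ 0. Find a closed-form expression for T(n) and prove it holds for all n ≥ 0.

Claim: T(n) = 2·5^n + 2^n.

Base case: T(0) = 3, and 2·5^0 + 2^0 = 2 + 1 = 3.
Assume T(m) = 2·5^m + 2^m for some m ≥ 0.
Then T(m+1) = 5T(m) − 3·2^m = 5·(2·5^m + 2^m) − 3·2^m = 2·5^{m+1} + 5·2^m − 3·2^m = 2·5^{m+1} + 2·2^m = 2·5^{m+1} + 2^{m+1}.
Hence T(n) = 2·5^n + 2^n for every n ≥ 0, by induction.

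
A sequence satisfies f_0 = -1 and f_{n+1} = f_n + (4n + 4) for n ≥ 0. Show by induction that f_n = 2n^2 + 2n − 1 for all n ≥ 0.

Base case: f_0 = -1, and 2·0^2 + 2·0 − 1 = -1.
Assume f_j = 2j^2 + 2j − 1.
Then f_{j+1} = f_j + (4j + 4) = (2j^2 + 2j − 1) + (4j + 4) = 2j^2 + 6j + 3,
and 2·(j+1)^2 + 2·(j+1) − 1 = 2j^2 + 6j + 3.
This completes the inductive step, so f_n = 2n^2 + 2n − 1 for all n ≥ 0.

f_n = 2n^2 + 2n − 1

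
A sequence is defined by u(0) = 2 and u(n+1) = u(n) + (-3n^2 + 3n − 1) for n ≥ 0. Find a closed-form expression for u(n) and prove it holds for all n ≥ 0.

Claim: u(n) = -n^3 + 3n^2 − 3n + 2.

Base case: u(0) = 2, and -0^3 + 3·0^2 − 3·0 + 2 = 2.
Assume u(j) = -j^3 + 3j^2 − 3j + 2.
Then u(j+1) = u(j) + (-3j^2 + 3j − 1) = (-j^3 + 3j^2 − 3j + 2) + (-3j^2 + 3j − 1) = -j^3 + 1,
and -(j+1)^3 + 3·(j+1)^2 − 3·(j+1) + 2 = -j^3 + 1.
This completes the inductive step, so u(n) = -n^3 + 3n^2 − 3n + 2 for all n ≥ 0.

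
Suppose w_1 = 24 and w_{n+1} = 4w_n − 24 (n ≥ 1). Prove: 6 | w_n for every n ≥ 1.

Base case: w_1 = 24 = 6·4, so 6 | w_1.
Assume 6 | w_j, so w_j = 6t for some integer t.
Then w_{j+1} = 4w_j − 24 = 4·(6t) − 24 = 6(4t − 4), so 6 | w_{j+1}.
Hence 6 | w_n for every n ≥ 1, by induction.

6 | w_n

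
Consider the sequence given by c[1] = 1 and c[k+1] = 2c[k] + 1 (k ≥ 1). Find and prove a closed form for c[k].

Claim: c[k] = 2^k − 1.

Base case: c[1] = 1, and 2^1 − 1 = 2 − 1 = 1.
Assume c[r] = 2^r − 1 for some r ≥ 1.
Then c[r+1] = 2c[r] + 1 = 2·(2^r − 1) + 1 = 2^{r+1} − 2 + 1 = 2^{r+1} − 1.
By induction, c[k] = 2^k − 1 for all k ≥ 1.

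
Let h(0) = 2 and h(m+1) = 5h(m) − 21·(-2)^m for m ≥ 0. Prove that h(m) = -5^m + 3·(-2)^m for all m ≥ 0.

Base case: h(0) = 2, and -5^0 + 3·(-2)^0 = -1 + 3 = 2.
Assume h(j) = -5^j + 3·(-2)^j for some j ≥ 0.
Then h(j+1) = 5h(j) − 21·(-2)^j = 5·(-5^j + 3·(-2)^j) − 21·(-2)^j = -5^{j+1} + 15·(-2)^j − 21·(-2)^j = -5^{j+1} − 6·(-2)^j = -5^{j+1} + 3·(-2)^{j+1}.
By induction, h(m) = -5^m + 3·(-2)^m for all m ≥ 0.

h(m) = -5^m + 3·(-2)^m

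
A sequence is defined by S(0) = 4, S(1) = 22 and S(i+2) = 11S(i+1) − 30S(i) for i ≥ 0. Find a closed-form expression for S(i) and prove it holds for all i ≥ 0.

Claim: S(i) = 2·6^i + 2·5^i.

Base cases: S(0) = 4 and 2·6^0 + 2·5^0 = 4; S(1) = 22 and 2·6^1 + 2·5^1 = 22.
Assume S(j) = 2·6^j + 2·5^j for all 0 ≤ j ≤ m, where m ≥ 1.
Then S(m+1) = 11S(m) − 30S(m−1) = 11·(2·6^m + 2·5^m) − 30·(2·6^{m−1} + 2·5^{m−1}) = 2·(11·6 − 30)6^{m−1} + 2·(11·5 − 30)5^{m−1} = 72·6^{m−1} + 50·5^{m−1} = 2·6^{m+1} + 2·5^{m+1}.
By strong induction, S(i) = 2·6^i + 2·5^i for all i ≥ 0.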